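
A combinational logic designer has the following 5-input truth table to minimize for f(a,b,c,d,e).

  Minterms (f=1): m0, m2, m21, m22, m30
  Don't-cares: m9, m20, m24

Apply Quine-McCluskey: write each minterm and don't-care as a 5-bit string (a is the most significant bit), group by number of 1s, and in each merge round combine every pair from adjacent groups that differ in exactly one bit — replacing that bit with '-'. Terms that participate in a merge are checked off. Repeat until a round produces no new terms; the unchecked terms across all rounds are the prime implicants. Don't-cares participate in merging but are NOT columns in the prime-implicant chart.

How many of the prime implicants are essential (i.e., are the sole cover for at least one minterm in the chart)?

Round 0: 00000✓ 00010✓ 01001 10100✓ 10101✓ 10110✓ 11000 11110✓
Round 1: 000-0 1-110 101-0 1010-
PIs = {000-0, 01001, 1-110, 101-0, 1010-, 11000}
Coverage chart:
  m0: 000-0 ←essential
  m2: 000-0 ←essential
  m21: 1010- ←essential
  m22: 1-110,101-0
  m30: 1-110 ←essential
Essential: 000-0, 1-110, 1010-

3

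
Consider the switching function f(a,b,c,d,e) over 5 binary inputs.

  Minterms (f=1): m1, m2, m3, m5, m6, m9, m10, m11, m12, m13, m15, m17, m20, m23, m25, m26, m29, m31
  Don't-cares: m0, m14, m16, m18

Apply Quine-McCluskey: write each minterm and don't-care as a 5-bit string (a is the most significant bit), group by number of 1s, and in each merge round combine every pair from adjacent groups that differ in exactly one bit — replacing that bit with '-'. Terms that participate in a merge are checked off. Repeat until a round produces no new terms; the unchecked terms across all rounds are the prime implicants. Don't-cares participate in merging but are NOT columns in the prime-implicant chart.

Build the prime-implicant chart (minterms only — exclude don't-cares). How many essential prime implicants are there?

Round 0: 00000✓ 00001✓ 00010✓ 00011✓ 00101✓ 00110✓ 01001✓ 01010✓ 01011✓ 01100✓ 01101✓ 01110✓ 01111✓ 10000✓ 10001✓ 10010✓ 10100✓ 10111✓ 11001✓ 11010✓ 11101✓ 11111✓
Round 1: -0000✓ -0001✓ -0010✓ -1001✓ -1010✓ -1101✓ -1111✓ 0-001✓ 0-010✓ 0-011✓ 0-101✓ 0-110✓ 00-01✓ 00-10✓ 000-0✓ 000-1✓ 0000-✓ 0001-✓ 01-01✓ 01-10✓ 01-11✓ 010-1✓ 0101-✓ 011-0✓ 011-1✓ 0110-✓ 0111-✓ 1-001✓ 1-010✓ 1-111 10-00 100-0✓ 1000-✓ 11-01✓ 111-1✓
Round 2: --001 --010 -00-0 -000- -1-01 -11-1 0--01 0--10 0-0-1 0-01- 000-- 01--1 01-1- 011--
PIs = {--001, --010, -00-0, -000-, -1-01, -11-1, 0--01, 0--10, 0-0-1, 0-01-, 000--, 01--1, 01-1-, 011--, 1-111, 10-00}
Coverage chart:
  m1: --001,-000-,0--01,0-0-1,000--
  m2: --010,-00-0,0--10,0-01-,000--
  m3: 0-0-1,0-01-,000--
  m5: 0--01 ←essential
  m6: 0--10 ←essential
  m9: --001,-1-01,0--01,0-0-1,01--1
  m10: --010,0--10,0-01-,01-1-
  m11: 0-0-1,0-01-,01--1,01-1-
  m12: 011-- ←essential
  m13: -1-01,-11-1,0--01,01--1,011--
  m15: -11-1,01--1,01-1-,011--
  m17: --001,-000-
  m20: 10-00 ←essential
  m23: 1-111 ←essential
  m25: --001,-1-01
  m26: --010 ←essential
  m29: -1-01,-11-1
  m31: -11-1,1-111
Essential: --010, 0--01, 0--10, 011--, 1-111, 10-00

6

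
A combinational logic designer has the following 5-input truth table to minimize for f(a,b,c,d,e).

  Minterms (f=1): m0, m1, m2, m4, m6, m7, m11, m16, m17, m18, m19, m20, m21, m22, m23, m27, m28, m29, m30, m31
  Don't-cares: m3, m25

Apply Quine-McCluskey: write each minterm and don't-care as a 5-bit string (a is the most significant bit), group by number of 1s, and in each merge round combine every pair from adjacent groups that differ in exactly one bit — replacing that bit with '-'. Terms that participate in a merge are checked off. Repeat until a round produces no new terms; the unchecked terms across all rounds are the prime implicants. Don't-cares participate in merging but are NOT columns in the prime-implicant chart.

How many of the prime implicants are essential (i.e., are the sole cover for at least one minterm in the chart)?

5

[col 0] 00000*, 00001*, 00010*, 00011*, 00100*, 00110*, 00111*, 01011*, 10000*, 10001*, 10010*, 10011*, 10100*, 10101*, 10110*, 10111*, 11001*, 11011*, 11100*, 11101*, 11110*, 11111*
[col 1] -0000*, -0001*, -0010*, -0011*, -0100*, -0110*, -0111*, -1011*, 0-011*, 00-00*, 00-10*, 00-11*, 000-0*, 000-1*, 0000-*, 0001-*, 001-0*, 0011-*, 1-001*, 1-011*, 1-100*, 1-101*, 1-110*, 1-111*, 10-00*, 10-01*, 10-10*, 10-11*, 100-0*, 100-1*, 1000-*, 1001-*, 101-0*, 101-1*, 1010-*, 1011-*, 11-01*, 11-11*, 110-1*, 111-0*, 111-1*, 1110-*, 1111-*
[col 2] --011, -0-00*, -0-10*, -0-11*, -00-0*, -00-1*, -000-*, -001-*, -01-0*, -011-*, 00--0*, 00-1-*, 000--*, 1--01*, 1--11*, 1-0-1*, 1-1-0*, 1-1-1*, 1-10-*, 1-11-*, 10--0*, 10--1*, 10-0-*, 10-1-*, 100--*, 101--*, 11--1*, 111--*
[col 3] -0--0, -0-1-, -00--, 1---1, 1-1--, 10---
Prime implicants: --011, -0--0, -0-1-, -00--, 1---1, 1-1--, 10---
PI chart (minterm → PIs covering it):
  0 | -0--0,-00--
  1 | -00--  (sole → essential)
  2 | -0--0,-0-1-,-00--
  4 | -0--0  (sole → essential)
  6 | -0--0,-0-1-
  7 | -0-1-  (sole → essential)
  11 | --011  (sole → essential)
  16 | -0--0,-00--,10---
  17 | -00--,1---1,10---
  18 | -0--0,-0-1-,-00--,10---
  19 | --011,-0-1-,-00--,1---1,10---
  20 | -0--0,1-1--,10---
  21 | 1---1,1-1--,10---
  22 | -0--0,-0-1-,1-1--,10---
  23 | -0-1-,1---1,1-1--,10---
  27 | --011,1---1
  28 | 1-1--  (sole → essential)
  29 | 1---1,1-1--
  30 | 1-1--  (sole → essential)
  31 | 1---1,1-1--
Essential prime implicants: --011, -0--0, -0-1-, -00--, 1-1--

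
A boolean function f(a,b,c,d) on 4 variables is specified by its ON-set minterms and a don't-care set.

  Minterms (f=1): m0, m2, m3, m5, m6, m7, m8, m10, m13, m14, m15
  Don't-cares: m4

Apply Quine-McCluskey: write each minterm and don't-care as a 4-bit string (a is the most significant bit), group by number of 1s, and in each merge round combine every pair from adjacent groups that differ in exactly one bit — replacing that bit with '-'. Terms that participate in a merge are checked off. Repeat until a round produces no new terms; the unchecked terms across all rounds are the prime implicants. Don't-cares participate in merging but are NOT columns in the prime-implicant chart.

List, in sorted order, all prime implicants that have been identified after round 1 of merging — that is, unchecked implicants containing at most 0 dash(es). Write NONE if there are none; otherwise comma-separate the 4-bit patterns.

NONE

size-2^0 implicants → 0000(✓)  0010(✓)  0011(✓)  0100(✓)  0101(✓)  0110(✓)  0111(✓)  1000(✓)  1010(✓)  1101(✓)  1110(✓)  1111(✓)
size-2^1 implicants → -000(✓)  -010(✓)  -101(✓)  -110(✓)  -111(✓)  0-00(✓)  0-10(✓)  0-11(✓)  00-0(✓)  001-(✓)  01-0(✓)  01-1(✓)  010-(✓)  011-(✓)  1-10(✓)  10-0(✓)  11-1(✓)  111-(✓)
size-2^2 implicants → --10  -0-0  -1-1  -11-  0--0  0-1-  01--
Unchecked terms (primes): --10, -0-0, -1-1, -11-, 0--0, 0-1-, 01--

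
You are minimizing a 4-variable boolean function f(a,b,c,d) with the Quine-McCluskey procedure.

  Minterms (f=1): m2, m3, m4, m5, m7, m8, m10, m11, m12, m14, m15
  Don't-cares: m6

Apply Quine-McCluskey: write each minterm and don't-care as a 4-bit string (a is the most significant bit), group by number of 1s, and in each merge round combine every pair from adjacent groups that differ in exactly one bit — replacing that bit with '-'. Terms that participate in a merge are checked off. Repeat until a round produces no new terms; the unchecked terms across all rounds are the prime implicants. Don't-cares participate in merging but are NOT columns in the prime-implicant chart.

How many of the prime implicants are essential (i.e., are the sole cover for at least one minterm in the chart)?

[col 0] 0010*, 0011*, 0100*, 0101*, 0110*, 0111*, 1000*, 1010*, 1011*, 1100*, 1110*, 1111*
[col 1] -010*, -011*, -100*, -110*, -111*, 0-10*, 0-11*, 001-*, 01-0*, 01-1*, 010-*, 011-*, 1-00*, 1-10*, 1-11*, 10-0*, 101-*, 11-0*, 111-*
[col 2] --10*, --11*, -01-*, -1-0, -11-*, 0-1-*, 01--, 1--0, 1-1-*
[col 3] --1-
Prime implicants: --1-, -1-0, 01--, 1--0
PI chart (minterm → PIs covering it):
  2 | --1-  (sole → essential)
  3 | --1-  (sole → essential)
  4 | -1-0,01--
  5 | 01--  (sole → essential)
  7 | --1-,01--
  8 | 1--0  (sole → essential)
  10 | --1-,1--0
  11 | --1-  (sole → essential)
  12 | -1-0,1--0
  14 | --1-,-1-0,1--0
  15 | --1-  (sole → essential)
Essential prime implicants: --1-, 01--, 1--0

3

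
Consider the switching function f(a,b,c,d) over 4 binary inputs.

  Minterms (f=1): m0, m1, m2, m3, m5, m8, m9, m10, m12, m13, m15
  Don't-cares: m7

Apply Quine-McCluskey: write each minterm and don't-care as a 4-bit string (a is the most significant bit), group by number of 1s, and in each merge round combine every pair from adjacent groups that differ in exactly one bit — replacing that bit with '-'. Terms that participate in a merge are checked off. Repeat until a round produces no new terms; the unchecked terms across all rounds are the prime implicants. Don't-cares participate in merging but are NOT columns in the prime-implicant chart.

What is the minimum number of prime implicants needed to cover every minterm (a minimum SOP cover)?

[col 0] 0000*, 0001*, 0010*, 0011*, 0101*, 0111*, 1000*, 1001*, 1010*, 1100*, 1101*, 1111*
[col 1] -000*, -001*, -010*, -101*, -111*, 0-01*, 0-11*, 00-0*, 00-1*, 000-*, 001-*, 01-1*, 1-00*, 1-01*, 10-0*, 100-*, 11-1*, 110-*
[col 2] --01, -0-0, -00-, -1-1, 0--1, 00--, 1-0-
Prime implicants: --01, -0-0, -00-, -1-1, 0--1, 00--, 1-0-
PI chart (minterm → PIs covering it):
  0 | -0-0,-00-,00--
  1 | --01,-00-,0--1,00--
  2 | -0-0,00--
  3 | 0--1,00--
  5 | --01,-1-1,0--1
  8 | -0-0,-00-,1-0-
  9 | --01,-00-,1-0-
  10 | -0-0  (sole → essential)
  12 | 1-0-  (sole → essential)
  13 | --01,-1-1,1-0-
  15 | -1-1  (sole → essential)
Essential prime implicants: -0-0, -1-1, 1-0-
Petrick residual → 0--1
Minimum SOP uses 4 PIs: b'd' + bd + a'd + ac'

4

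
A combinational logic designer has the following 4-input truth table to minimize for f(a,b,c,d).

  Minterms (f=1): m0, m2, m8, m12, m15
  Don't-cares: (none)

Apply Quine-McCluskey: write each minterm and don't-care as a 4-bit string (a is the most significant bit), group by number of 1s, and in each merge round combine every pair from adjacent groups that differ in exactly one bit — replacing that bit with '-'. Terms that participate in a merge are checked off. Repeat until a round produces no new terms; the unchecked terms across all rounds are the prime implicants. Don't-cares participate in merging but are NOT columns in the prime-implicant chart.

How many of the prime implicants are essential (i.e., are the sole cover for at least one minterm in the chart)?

size-2^0 implicants → 0000(✓)  0010(✓)  1000(✓)  1100(✓)  1111
size-2^1 implicants → -000  00-0  1-00
Unchecked terms (primes): -000, 00-0, 1-00, 1111
Minterm coverage:
  m0 ⊆ -000,00-0
  m2 ⊆ 00-0 [E]
  m8 ⊆ -000,1-00
  m12 ⊆ 1-00 [E]
  m15 ⊆ 1111 [E]
E = {00-0, 1-00, 1111}

3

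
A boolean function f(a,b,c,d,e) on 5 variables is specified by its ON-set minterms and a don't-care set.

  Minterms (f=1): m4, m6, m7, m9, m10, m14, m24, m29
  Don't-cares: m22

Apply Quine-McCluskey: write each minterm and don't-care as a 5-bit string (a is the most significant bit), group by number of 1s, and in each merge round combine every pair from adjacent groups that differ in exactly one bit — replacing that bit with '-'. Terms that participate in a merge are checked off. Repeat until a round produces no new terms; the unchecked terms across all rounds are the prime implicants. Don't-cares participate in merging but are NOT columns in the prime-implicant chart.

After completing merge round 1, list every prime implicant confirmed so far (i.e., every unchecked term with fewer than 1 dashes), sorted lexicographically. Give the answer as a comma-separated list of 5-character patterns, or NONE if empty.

01001, 11000, 11101

Round 0: 00100✓ 00110✓ 00111✓ 01001 01010✓ 01110✓ 10110✓ 11000 11101
Round 1: -0110 0-110 001-0 0011- 01-10
PIs = {-0110, 0-110, 001-0, 0011-, 01-10, 01001, 11000, 11101}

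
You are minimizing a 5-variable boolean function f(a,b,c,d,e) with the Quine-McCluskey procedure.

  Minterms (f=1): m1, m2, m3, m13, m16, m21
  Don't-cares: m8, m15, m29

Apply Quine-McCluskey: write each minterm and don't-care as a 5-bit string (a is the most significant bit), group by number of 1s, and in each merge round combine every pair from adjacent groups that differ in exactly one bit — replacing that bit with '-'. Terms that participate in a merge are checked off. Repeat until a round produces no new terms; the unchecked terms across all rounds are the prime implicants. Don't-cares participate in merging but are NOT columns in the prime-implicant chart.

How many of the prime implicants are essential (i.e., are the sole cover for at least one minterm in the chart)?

size-2^0 implicants → 00001(✓)  00010(✓)  00011(✓)  01000  01101(✓)  01111(✓)  10000  10101(✓)  11101(✓)
size-2^1 implicants → -1101  000-1  0001-  011-1  1-101
Unchecked terms (primes): -1101, 000-1, 0001-, 01000, 011-1, 1-101, 10000
Minterm coverage:
  m1 ⊆ 000-1 [E]
  m2 ⊆ 0001- [E]
  m3 ⊆ 000-1,0001-
  m13 ⊆ -1101,011-1
  m16 ⊆ 10000 [E]
  m21 ⊆ 1-101 [E]
E = {000-1, 0001-, 1-101, 10000}

4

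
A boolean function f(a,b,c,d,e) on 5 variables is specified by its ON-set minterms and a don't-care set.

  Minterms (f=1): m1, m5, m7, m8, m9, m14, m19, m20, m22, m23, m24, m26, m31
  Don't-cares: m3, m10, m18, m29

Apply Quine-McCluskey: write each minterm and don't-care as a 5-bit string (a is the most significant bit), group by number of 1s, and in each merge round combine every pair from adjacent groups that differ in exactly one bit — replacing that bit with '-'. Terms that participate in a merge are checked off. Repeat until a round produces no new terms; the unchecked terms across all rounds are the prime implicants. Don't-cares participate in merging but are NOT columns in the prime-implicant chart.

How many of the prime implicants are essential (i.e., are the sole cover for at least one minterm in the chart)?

Round 0: 00001✓ 00011✓ 00101✓ 00111✓ 01000✓ 01001✓ 01010✓ 01110✓ 10010✓ 10011✓ 10100✓ 10110✓ 10111✓ 11000✓ 11010✓ 11101✓ 11111✓
Round 1: -0011✓ -0111✓ -1000✓ -1010✓ 0-001 00-01✓ 00-11✓ 000-1✓ 001-1✓ 01-10 010-0✓ 0100- 1-010 1-111 10-10✓ 10-11✓ 1001-✓ 101-0 1011-✓ 110-0✓ 111-1
Round 2: -0-11 -10-0 00--1 10-1-
PIs = {-0-11, -10-0, 0-001, 00--1, 01-10, 0100-, 1-010, 1-111, 10-1-, 101-0, 111-1}
Coverage chart:
  m1: 0-001,00--1
  m5: 00--1 ←essential
  m7: -0-11,00--1
  m8: -10-0,0100-
  m9: 0-001,0100-
  m14: 01-10 ←essential
  m19: -0-11,10-1-
  m20: 101-0 ←essential
  m22: 10-1-,101-0
  m23: -0-11,1-111,10-1-
  m24: -10-0 ←essential
  m26: -10-0,1-010
  m31: 1-111,111-1
Essential: -10-0, 00--1, 01-10, 101-0

4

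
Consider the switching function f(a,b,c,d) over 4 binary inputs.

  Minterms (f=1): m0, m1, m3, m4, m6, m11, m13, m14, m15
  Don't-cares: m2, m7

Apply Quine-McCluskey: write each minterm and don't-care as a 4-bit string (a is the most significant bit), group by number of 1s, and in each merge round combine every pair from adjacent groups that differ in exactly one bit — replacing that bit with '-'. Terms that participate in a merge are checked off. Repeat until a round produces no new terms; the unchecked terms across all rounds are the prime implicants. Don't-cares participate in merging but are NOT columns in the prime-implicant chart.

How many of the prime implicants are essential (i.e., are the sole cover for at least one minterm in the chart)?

[col 0] 0000*, 0001*, 0010*, 0011*, 0100*, 0110*, 0111*, 1011*, 1101*, 1110*, 1111*
[col 1] -011*, -110*, -111*, 0-00*, 0-10*, 0-11*, 00-0*, 00-1*, 000-*, 001-*, 01-0*, 011-*, 1-11*, 11-1, 111-*
[col 2] --11, -11-, 0--0, 0-1-, 00--
Prime implicants: --11, -11-, 0--0, 0-1-, 00--, 11-1
PI chart (minterm → PIs covering it):
  0 | 0--0,00--
  1 | 00--  (sole → essential)
  3 | --11,0-1-,00--
  4 | 0--0  (sole → essential)
  6 | -11-,0--0,0-1-
  11 | --11  (sole → essential)
  13 | 11-1  (sole → essential)
  14 | -11-  (sole → essential)
  15 | --11,-11-,11-1
Essential prime implicants: --11, -11-, 0--0, 00--, 11-1

5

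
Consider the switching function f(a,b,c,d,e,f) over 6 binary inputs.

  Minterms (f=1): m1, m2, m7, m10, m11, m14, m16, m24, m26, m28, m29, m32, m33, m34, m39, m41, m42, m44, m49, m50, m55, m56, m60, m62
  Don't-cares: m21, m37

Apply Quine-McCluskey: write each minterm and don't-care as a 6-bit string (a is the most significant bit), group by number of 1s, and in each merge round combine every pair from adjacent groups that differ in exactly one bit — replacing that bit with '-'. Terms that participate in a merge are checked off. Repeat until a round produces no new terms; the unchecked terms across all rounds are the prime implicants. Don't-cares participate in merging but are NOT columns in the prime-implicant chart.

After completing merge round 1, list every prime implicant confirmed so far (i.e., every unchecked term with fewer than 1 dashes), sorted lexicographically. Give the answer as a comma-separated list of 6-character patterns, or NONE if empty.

NONE

size-2^0 implicants → 000001(✓)  000010(✓)  000111(✓)  001010(✓)  001011(✓)  001110(✓)  010000(✓)  010101(✓)  011000(✓)  011010(✓)  011100(✓)  011101(✓)  100000(✓)  100001(✓)  100010(✓)  100101(✓)  100111(✓)  101001(✓)  101010(✓)  101100(✓)  110001(✓)  110010(✓)  110111(✓)  111000(✓)  111100(✓)  111110(✓)
size-2^1 implicants → -00001  -00010(✓)  -00111  -01010(✓)  -11000(✓)  -11100(✓)  0-1010  00-010(✓)  001-10  00101-  01-000  01-101  011-00(✓)  0110-0  01110-  1-0001  1-0010  1-0111  1-1100  10-001  10-010(✓)  100-01  1000-0  10000-  1001-1  111-00(✓)  1111-0
size-2^2 implicants → -0-010  -11-00
Unchecked terms (primes): -0-010, -00001, -00111, -11-00, 0-1010, 001-10, 00101-, 01-000, 01-101, 0110-0, 01110-, 1-0001, 1-0010, 1-0111, 1-1100, 10-001, 100-01, 1000-0, 10000-, 1001-1, 1111-0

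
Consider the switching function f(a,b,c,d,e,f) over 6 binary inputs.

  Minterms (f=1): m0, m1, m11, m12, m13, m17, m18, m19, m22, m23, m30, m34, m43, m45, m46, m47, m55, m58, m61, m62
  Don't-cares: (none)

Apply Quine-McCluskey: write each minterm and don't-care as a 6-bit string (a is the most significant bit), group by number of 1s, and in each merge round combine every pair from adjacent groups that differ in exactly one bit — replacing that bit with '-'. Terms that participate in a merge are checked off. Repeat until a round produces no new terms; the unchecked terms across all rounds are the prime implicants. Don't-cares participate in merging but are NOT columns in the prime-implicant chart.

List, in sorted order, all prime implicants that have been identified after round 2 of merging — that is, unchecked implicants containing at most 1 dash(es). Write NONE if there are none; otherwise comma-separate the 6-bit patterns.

-01011, -01101, -10111, -11110, 0-0001, 00000-, 00110-, 01-110, 0100-1, 1-1101, 1-1110, 100010, 101-11, 1011-1, 10111-, 111-10

size-2^0 implicants → 000000(✓)  000001(✓)  001011(✓)  001100(✓)  001101(✓)  010001(✓)  010010(✓)  010011(✓)  010110(✓)  010111(✓)  011110(✓)  100010  101011(✓)  101101(✓)  101110(✓)  101111(✓)  110111(✓)  111010(✓)  111101(✓)  111110(✓)
size-2^1 implicants → -01011  -01101  -10111  -11110  0-0001  00000-  00110-  01-110  010-10(✓)  010-11(✓)  0100-1  01001-(✓)  01011-(✓)  1-1101  1-1110  101-11  1011-1  10111-  111-10
size-2^2 implicants → 010-1-
Unchecked terms (primes): -01011, -01101, -10111, -11110, 0-0001, 00000-, 00110-, 01-110, 010-1-, 0100-1, 1-1101, 1-1110, 100010, 101-11, 1011-1, 10111-, 111-10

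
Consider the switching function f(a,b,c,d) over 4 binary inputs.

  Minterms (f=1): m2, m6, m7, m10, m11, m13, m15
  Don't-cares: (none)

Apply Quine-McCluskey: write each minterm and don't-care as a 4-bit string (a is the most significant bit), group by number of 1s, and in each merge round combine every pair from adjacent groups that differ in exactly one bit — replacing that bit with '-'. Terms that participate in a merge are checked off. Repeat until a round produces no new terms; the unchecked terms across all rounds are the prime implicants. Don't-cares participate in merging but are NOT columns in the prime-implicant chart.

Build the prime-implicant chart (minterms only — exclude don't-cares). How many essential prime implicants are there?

Round 0: 0010✓ 0110✓ 0111✓ 1010✓ 1011✓ 1101✓ 1111✓
Round 1: -010 -111 0-10 011- 1-11 101- 11-1
PIs = {-010, -111, 0-10, 011-, 1-11, 101-, 11-1}
Coverage chart:
  m2: -010,0-10
  m6: 0-10,011-
  m7: -111,011-
  m10: -010,101-
  m11: 1-11,101-
  m13: 11-1 ←essential
  m15: -111,1-11,11-1
Essential: 11-1

1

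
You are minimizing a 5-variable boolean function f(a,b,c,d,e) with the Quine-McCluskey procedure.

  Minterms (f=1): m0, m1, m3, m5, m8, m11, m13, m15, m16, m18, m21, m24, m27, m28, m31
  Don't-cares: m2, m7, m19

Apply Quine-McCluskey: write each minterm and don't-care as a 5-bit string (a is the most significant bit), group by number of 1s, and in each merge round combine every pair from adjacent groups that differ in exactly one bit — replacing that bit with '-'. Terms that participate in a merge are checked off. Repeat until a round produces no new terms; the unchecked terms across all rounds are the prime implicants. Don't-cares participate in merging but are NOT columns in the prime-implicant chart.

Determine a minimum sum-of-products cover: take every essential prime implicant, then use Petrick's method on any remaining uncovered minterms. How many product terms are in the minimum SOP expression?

7

size-2^0 implicants → 00000(✓)  00001(✓)  00010(✓)  00011(✓)  00101(✓)  00111(✓)  01000(✓)  01011(✓)  01101(✓)  01111(✓)  10000(✓)  10010(✓)  10011(✓)  10101(✓)  11000(✓)  11011(✓)  11100(✓)  11111(✓)
size-2^1 implicants → -0000(✓)  -0010(✓)  -0011(✓)  -0101  -1000(✓)  -1011(✓)  -1111(✓)  0-000(✓)  0-011(✓)  0-101(✓)  0-111(✓)  00-01(✓)  00-11(✓)  000-0(✓)  000-1(✓)  0000-(✓)  0001-(✓)  001-1(✓)  01-11(✓)  011-1(✓)  1-000(✓)  1-011(✓)  100-0(✓)  1001-(✓)  11-00  11-11(✓)
size-2^2 implicants → --000  --011  -00-0  -001-  -1-11  0--11  0-1-1  00--1  000--
Unchecked terms (primes): --000, --011, -00-0, -001-, -0101, -1-11, 0--11, 0-1-1, 00--1, 000--, 11-00
Minterm coverage:
  m0 ⊆ --000,-00-0,000--
  m1 ⊆ 00--1,000--
  m3 ⊆ --011,-001-,0--11,00--1,000--
  m5 ⊆ -0101,0-1-1,00--1
  m8 ⊆ --000 [E]
  m11 ⊆ --011,-1-11,0--11
  m13 ⊆ 0-1-1 [E]
  m15 ⊆ -1-11,0--11,0-1-1
  m16 ⊆ --000,-00-0
  m18 ⊆ -00-0,-001-
  m21 ⊆ -0101 [E]
  m24 ⊆ --000,11-00
  m27 ⊆ --011,-1-11
  m28 ⊆ 11-00 [E]
  m31 ⊆ -1-11 [E]
E = {--000, -0101, -1-11, 0-1-1, 11-00}
Petrick residual → -00-0, 00--1
Cover = c'd'e' + b'c'e' + b'cd'e + bde + a'ce + a'b'e + abd'e'  |cover|=7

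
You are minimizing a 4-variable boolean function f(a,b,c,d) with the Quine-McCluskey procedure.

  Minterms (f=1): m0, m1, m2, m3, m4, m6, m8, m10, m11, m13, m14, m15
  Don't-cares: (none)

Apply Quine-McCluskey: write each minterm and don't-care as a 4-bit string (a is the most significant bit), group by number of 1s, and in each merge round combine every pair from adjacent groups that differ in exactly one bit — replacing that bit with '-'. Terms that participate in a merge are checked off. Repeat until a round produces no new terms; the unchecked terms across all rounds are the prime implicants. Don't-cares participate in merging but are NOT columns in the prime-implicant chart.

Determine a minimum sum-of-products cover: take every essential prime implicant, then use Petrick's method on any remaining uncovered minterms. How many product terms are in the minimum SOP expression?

[col 0] 0000*, 0001*, 0010*, 0011*, 0100*, 0110*, 1000*, 1010*, 1011*, 1101*, 1110*, 1111*
[col 1] -000*, -010*, -011*, -110*, 0-00*, 0-10*, 00-0*, 00-1*, 000-*, 001-*, 01-0*, 1-10*, 1-11*, 10-0*, 101-*, 11-1, 111-*
[col 2] --10, -0-0, -01-, 0--0, 00--, 1-1-
Prime implicants: --10, -0-0, -01-, 0--0, 00--, 1-1-, 11-1
PI chart (minterm → PIs covering it):
  0 | -0-0,0--0,00--
  1 | 00--  (sole → essential)
  2 | --10,-0-0,-01-,0--0,00--
  3 | -01-,00--
  4 | 0--0  (sole → essential)
  6 | --10,0--0
  8 | -0-0  (sole → essential)
  10 | --10,-0-0,-01-,1-1-
  11 | -01-,1-1-
  13 | 11-1  (sole → essential)
  14 | --10,1-1-
  15 | 1-1-,11-1
Essential prime implicants: -0-0, 0--0, 00--, 11-1
Petrick residual → 1-1-
Minimum SOP uses 5 PIs: b'd' + a'd' + a'b' + ac + abd

5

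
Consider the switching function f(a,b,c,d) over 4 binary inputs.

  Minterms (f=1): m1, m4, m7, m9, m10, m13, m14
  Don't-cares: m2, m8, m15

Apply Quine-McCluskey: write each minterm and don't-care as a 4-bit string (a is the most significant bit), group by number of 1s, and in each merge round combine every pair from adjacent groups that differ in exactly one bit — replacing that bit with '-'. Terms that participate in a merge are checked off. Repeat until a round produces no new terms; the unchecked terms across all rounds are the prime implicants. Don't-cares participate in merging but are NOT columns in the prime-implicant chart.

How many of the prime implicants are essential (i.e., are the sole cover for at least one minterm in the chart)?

3

Round 0: 0001✓ 0010✓ 0100 0111✓ 1000✓ 1001✓ 1010✓ 1101✓ 1110✓ 1111✓
Round 1: -001 -010 -111 1-01 1-10 10-0 100- 11-1 111-
PIs = {-001, -010, -111, 0100, 1-01, 1-10, 10-0, 100-, 11-1, 111-}
Coverage chart:
  m1: -001 ←essential
  m4: 0100 ←essential
  m7: -111 ←essential
  m9: -001,1-01,100-
  m10: -010,1-10,10-0
  m13: 1-01,11-1
  m14: 1-10,111-
Essential: -001, -111, 0100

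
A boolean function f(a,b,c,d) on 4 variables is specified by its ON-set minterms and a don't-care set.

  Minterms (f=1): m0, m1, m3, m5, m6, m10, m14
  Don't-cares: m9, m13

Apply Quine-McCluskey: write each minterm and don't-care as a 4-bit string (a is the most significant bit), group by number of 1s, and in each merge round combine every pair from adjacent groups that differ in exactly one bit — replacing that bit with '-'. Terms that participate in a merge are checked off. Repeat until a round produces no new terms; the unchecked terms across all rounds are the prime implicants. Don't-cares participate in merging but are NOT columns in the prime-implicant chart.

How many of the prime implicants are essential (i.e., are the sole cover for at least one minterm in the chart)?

5

[col 0] 0000*, 0001*, 0011*, 0101*, 0110*, 1001*, 1010*, 1101*, 1110*
[col 1] -001*, -101*, -110, 0-01*, 00-1, 000-, 1-01*, 1-10
[col 2] --01
Prime implicants: --01, -110, 00-1, 000-, 1-10
PI chart (minterm → PIs covering it):
  0 | 000-  (sole → essential)
  1 | --01,00-1,000-
  3 | 00-1  (sole → essential)
  5 | --01  (sole → essential)
  6 | -110  (sole → essential)
  10 | 1-10  (sole → essential)
  14 | -110,1-10
Essential prime implicants: --01, -110, 00-1, 000-, 1-10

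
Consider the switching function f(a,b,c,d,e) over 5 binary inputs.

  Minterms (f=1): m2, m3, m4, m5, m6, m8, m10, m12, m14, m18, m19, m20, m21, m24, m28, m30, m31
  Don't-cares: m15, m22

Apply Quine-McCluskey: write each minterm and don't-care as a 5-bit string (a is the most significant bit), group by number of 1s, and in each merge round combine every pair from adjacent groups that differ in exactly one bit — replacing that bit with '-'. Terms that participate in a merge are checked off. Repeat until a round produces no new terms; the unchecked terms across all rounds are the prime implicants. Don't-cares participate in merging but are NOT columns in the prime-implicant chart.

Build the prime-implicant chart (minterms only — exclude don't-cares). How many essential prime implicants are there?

size-2^0 implicants → 00010(✓)  00011(✓)  00100(✓)  00101(✓)  00110(✓)  01000(✓)  01010(✓)  01100(✓)  01110(✓)  01111(✓)  10010(✓)  10011(✓)  10100(✓)  10101(✓)  10110(✓)  11000(✓)  11100(✓)  11110(✓)  11111(✓)
size-2^1 implicants → -0010(✓)  -0011(✓)  -0100(✓)  -0101(✓)  -0110(✓)  -1000(✓)  -1100(✓)  -1110(✓)  -1111(✓)  0-010(✓)  0-100(✓)  0-110(✓)  00-10(✓)  0001-(✓)  001-0(✓)  0010-(✓)  01-00(✓)  01-10(✓)  010-0(✓)  011-0(✓)  0111-(✓)  1-100(✓)  1-110(✓)  10-10(✓)  1001-(✓)  101-0(✓)  1010-(✓)  11-00(✓)  111-0(✓)  1111-(✓)
size-2^2 implicants → --100(✓)  --110(✓)  -0-10  -001-  -01-0(✓)  -010-  -1-00  -11-0(✓)  -111-  0--10  0-1-0(✓)  01--0  1-1-0(✓)
size-2^3 implicants → --1-0
Unchecked terms (primes): --1-0, -0-10, -001-, -010-, -1-00, -111-, 0--10, 01--0
Minterm coverage:
  m2 ⊆ -0-10,-001-,0--10
  m3 ⊆ -001- [E]
  m4 ⊆ --1-0,-010-
  m5 ⊆ -010- [E]
  m6 ⊆ --1-0,-0-10,0--10
  m8 ⊆ -1-00,01--0
  m10 ⊆ 0--10,01--0
  m12 ⊆ --1-0,-1-00,01--0
  m14 ⊆ --1-0,-111-,0--10,01--0
  m18 ⊆ -0-10,-001-
  m19 ⊆ -001- [E]
  m20 ⊆ --1-0,-010-
  m21 ⊆ -010- [E]
  m24 ⊆ -1-00 [E]
  m28 ⊆ --1-0,-1-00
  m30 ⊆ --1-0,-111-
  m31 ⊆ -111- [E]
E = {-001-, -010-, -1-00, -111-}

4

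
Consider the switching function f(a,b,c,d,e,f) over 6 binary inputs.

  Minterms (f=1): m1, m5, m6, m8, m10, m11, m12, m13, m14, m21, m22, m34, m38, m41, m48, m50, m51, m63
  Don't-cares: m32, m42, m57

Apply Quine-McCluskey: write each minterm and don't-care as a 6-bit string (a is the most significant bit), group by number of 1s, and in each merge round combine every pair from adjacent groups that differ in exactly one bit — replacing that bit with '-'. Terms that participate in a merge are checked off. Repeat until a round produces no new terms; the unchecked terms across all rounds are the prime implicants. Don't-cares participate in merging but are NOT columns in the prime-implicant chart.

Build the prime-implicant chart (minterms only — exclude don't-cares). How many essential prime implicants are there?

9

Round 0: 000001✓ 000101✓ 000110✓ 001000✓ 001010✓ 001011✓ 001100✓ 001101✓ 001110✓ 010101✓ 010110✓ 100000✓ 100010✓ 100110✓ 101001✓ 101010✓ 110000✓ 110010✓ 110011✓ 111001✓ 111111
Round 1: -00110 -01010 0-0101 0-0110 00-101 00-110 000-01 001-00✓ 001-10✓ 0010-0✓ 00101- 0011-0✓ 00110- 1-0000✓ 1-0010✓ 1-1001 10-010 100-10 1000-0✓ 1100-0✓ 11001-
Round 2: 001--0 1-00-0
PIs = {-00110, -01010, 0-0101, 0-0110, 00-101, 00-110, 000-01, 001--0, 00101-, 00110-, 1-00-0, 1-1001, 10-010, 100-10, 11001-, 111111}
Coverage chart:
  m1: 000-01 ←essential
  m5: 0-0101,00-101,000-01
  m6: -00110,0-0110,00-110
  m8: 001--0 ←essential
  m10: -01010,001--0,00101-
  m11: 00101- ←essential
  m12: 001--0,00110-
  m13: 00-101,00110-
  m14: 00-110,001--0
  m21: 0-0101 ←essential
  m22: 0-0110 ←essential
  m34: 1-00-0,10-010,100-10
  m38: -00110,100-10
  m41: 1-1001 ←essential
  m48: 1-00-0 ←essential
  m50: 1-00-0,11001-
  m51: 11001- ←essential
  m63: 111111 ←essential
Essential: 0-0101, 0-0110, 000-01, 001--0, 00101-, 1-00-0, 1-1001, 11001-, 111111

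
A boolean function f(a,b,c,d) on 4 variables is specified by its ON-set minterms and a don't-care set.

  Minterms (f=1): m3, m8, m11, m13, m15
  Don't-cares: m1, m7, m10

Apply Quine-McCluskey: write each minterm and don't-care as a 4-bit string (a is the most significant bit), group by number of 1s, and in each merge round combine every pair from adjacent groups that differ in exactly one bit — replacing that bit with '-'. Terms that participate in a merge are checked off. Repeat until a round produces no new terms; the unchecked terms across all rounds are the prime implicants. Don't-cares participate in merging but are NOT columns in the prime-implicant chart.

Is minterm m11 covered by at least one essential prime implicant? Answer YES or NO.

NO

Round 0: 0001✓ 0011✓ 0111✓ 1000✓ 1010✓ 1011✓ 1101✓ 1111✓
Round 1: -011✓ -111✓ 0-11✓ 00-1 1-11✓ 10-0 101- 11-1
Round 2: --11
PIs = {--11, 00-1, 10-0, 101-, 11-1}
Coverage chart:
  m3: --11,00-1
  m8: 10-0 ←essential
  m11: --11,101-
  m13: 11-1 ←essential
  m15: --11,11-1
Essential: 10-0, 11-1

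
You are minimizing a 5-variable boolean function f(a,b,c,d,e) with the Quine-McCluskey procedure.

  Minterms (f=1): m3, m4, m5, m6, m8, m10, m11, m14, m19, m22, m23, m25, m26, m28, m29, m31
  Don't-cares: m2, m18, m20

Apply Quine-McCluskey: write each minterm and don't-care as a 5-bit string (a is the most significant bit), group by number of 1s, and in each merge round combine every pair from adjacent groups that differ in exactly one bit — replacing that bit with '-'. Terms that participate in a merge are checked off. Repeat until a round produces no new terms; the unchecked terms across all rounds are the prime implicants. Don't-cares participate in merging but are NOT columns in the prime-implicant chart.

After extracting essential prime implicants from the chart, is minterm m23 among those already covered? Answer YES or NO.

[col 0] 00010*, 00011*, 00100*, 00101*, 00110*, 01000*, 01010*, 01011*, 01110*, 10010*, 10011*, 10100*, 10110*, 10111*, 11001*, 11010*, 11100*, 11101*, 11111*
[col 1] -0010*, -0011*, -0100*, -0110*, -1010*, 0-010*, 0-011*, 0-110*, 00-10*, 0001-*, 001-0*, 0010-, 01-10*, 010-0, 0101-*, 1-010*, 1-100, 1-111, 10-10*, 10-11*, 1001-*, 101-0*, 1011-*, 11-01, 111-1, 1110-
[col 2] --010, -0-10, -001-, -01-0, 0--10, 0-01-, 10-1-
Prime implicants: --010, -0-10, -001-, -01-0, 0--10, 0-01-, 0010-, 010-0, 1-100, 1-111, 10-1-, 11-01, 111-1, 1110-
PI chart (minterm → PIs covering it):
  3 | -001-,0-01-
  4 | -01-0,0010-
  5 | 0010-  (sole → essential)
  6 | -0-10,-01-0,0--10
  8 | 010-0  (sole → essential)
  10 | --010,0--10,0-01-,010-0
  11 | 0-01-  (sole → essential)
  14 | 0--10  (sole → essential)
  19 | -001-,10-1-
  22 | -0-10,-01-0,10-1-
  23 | 1-111,10-1-
  25 | 11-01  (sole → essential)
  26 | --010  (sole → essential)
  28 | 1-100,1110-
  29 | 11-01,111-1,1110-
  31 | 1-111,111-1
Essential prime implicants: --010, 0--10, 0-01-, 0010-, 010-0, 11-01

NO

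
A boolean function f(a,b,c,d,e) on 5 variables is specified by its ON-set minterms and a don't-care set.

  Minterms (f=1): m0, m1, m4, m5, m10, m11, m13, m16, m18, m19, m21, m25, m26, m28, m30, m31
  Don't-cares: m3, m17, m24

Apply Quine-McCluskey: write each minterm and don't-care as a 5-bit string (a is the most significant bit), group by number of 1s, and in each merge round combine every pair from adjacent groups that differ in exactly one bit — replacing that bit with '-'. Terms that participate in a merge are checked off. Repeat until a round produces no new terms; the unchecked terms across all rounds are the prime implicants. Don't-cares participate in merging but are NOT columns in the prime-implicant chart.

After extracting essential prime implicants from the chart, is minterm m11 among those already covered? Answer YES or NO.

NO

Round 0: 00000✓ 00001✓ 00011✓ 00100✓ 00101✓ 01010✓ 01011✓ 01101✓ 10000✓ 10001✓ 10010✓ 10011✓ 10101✓ 11000✓ 11001✓ 11010✓ 11100✓ 11110✓ 11111✓
Round 1: -0000✓ -0001✓ -0011✓ -0101✓ -1010 0-011 0-101 00-00✓ 00-01✓ 000-1✓ 0000-✓ 0010-✓ 0101- 1-000✓ 1-001✓ 1-010✓ 10-01✓ 100-0✓ 100-1✓ 1000-✓ 1001-✓ 11-00✓ 11-10✓ 110-0✓ 1100-✓ 111-0✓ 1111-
Round 2: -0-01 -00-1 -000- 00-0- 1-0-0 1-00- 100-- 11--0
PIs = {-0-01, -00-1, -000-, -1010, 0-011, 0-101, 00-0-, 0101-, 1-0-0, 1-00-, 100--, 11--0, 1111-}
Coverage chart:
  m0: -000-,00-0-
  m1: -0-01,-00-1,-000-,00-0-
  m4: 00-0- ←essential
  m5: -0-01,0-101,00-0-
  m10: -1010,0101-
  m11: 0-011,0101-
  m13: 0-101 ←essential
  m16: -000-,1-0-0,1-00-,100--
  m18: 1-0-0,100--
  m19: -00-1,100--
  m21: -0-01 ←essential
  m25: 1-00- ←essential
  m26: -1010,1-0-0,11--0
  m28: 11--0 ←essential
  m30: 11--0,1111-
  m31: 1111- ←essential
Essential: -0-01, 0-101, 00-0-, 1-00-, 11--0, 1111-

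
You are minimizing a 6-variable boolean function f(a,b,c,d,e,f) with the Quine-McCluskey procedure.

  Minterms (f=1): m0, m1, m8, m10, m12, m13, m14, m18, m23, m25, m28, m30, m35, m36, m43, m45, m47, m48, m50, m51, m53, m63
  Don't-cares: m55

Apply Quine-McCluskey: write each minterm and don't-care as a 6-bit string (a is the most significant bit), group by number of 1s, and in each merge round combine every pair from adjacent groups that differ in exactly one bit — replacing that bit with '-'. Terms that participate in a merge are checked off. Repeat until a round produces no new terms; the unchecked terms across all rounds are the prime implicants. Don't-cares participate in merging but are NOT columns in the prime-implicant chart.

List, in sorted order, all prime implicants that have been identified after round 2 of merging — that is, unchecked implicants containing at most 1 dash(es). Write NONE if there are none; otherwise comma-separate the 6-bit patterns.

[col 0] 000000*, 000001*, 001000*, 001010*, 001100*, 001101*, 001110*, 010010*, 010111*, 011001, 011100*, 011110*, 100011*, 100100, 101011*, 101101*, 101111*, 110000*, 110010*, 110011*, 110101*, 110111*, 111111*
[col 1] -01101, -10010, -10111, 0-1100*, 0-1110*, 00-000, 00000-, 001-00*, 001-10*, 0010-0*, 0011-0*, 00110-, 0111-0*, 1-0011, 1-1111, 10-011, 101-11, 1011-1, 11-111, 110-11, 1100-0, 11001-, 1101-1
[col 2] 0-11-0, 001--0
Prime implicants: -01101, -10010, -10111, 0-11-0, 00-000, 00000-, 001--0, 00110-, 011001, 1-0011, 1-1111, 10-011, 100100, 101-11, 1011-1, 11-111, 110-11, 1100-0, 11001-, 1101-1

-01101, -10010, -10111, 00-000, 00000-, 00110-, 011001, 1-0011, 1-1111, 10-011, 100100, 101-11, 1011-1, 11-111, 110-11, 1100-0, 11001-, 1101-1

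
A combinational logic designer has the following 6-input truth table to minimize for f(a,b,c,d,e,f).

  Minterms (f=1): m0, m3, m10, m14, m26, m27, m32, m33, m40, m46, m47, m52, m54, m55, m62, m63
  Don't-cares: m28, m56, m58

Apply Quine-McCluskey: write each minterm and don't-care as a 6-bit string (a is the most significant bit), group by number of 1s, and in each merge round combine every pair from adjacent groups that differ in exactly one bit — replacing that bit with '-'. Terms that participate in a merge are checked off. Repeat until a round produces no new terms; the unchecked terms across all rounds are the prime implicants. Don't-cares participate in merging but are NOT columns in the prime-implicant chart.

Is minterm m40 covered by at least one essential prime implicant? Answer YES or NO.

size-2^0 implicants → 000000(✓)  000011  001010(✓)  001110(✓)  011010(✓)  011011(✓)  011100  100000(✓)  100001(✓)  101000(✓)  101110(✓)  101111(✓)  110100(✓)  110110(✓)  110111(✓)  111000(✓)  111010(✓)  111110(✓)  111111(✓)
size-2^1 implicants → -00000  -01110  -11010  0-1010  001-10  01101-  1-1000  1-1110(✓)  1-1111(✓)  10-000  10000-  10111-(✓)  11-110(✓)  11-111(✓)  1101-0  11011-(✓)  111-10  1110-0  11111-(✓)
size-2^2 implicants → 1-111-  11-11-
Unchecked terms (primes): -00000, -01110, -11010, 0-1010, 000011, 001-10, 01101-, 011100, 1-1000, 1-111-, 10-000, 10000-, 11-11-, 1101-0, 111-10, 1110-0
Minterm coverage:
  m0 ⊆ -00000 [E]
  m3 ⊆ 000011 [E]
  m10 ⊆ 0-1010,001-10
  m14 ⊆ -01110,001-10
  m26 ⊆ -11010,0-1010,01101-
  m27 ⊆ 01101- [E]
  m32 ⊆ -00000,10-000,10000-
  m33 ⊆ 10000- [E]
  m40 ⊆ 1-1000,10-000
  m46 ⊆ -01110,1-111-
  m47 ⊆ 1-111- [E]
  m52 ⊆ 1101-0 [E]
  m54 ⊆ 11-11-,1101-0
  m55 ⊆ 11-11- [E]
  m62 ⊆ 1-111-,11-11-,111-10
  m63 ⊆ 1-111-,11-11-
E = {-00000, 000011, 01101-, 1-111-, 10000-, 11-11-, 1101-0}

NO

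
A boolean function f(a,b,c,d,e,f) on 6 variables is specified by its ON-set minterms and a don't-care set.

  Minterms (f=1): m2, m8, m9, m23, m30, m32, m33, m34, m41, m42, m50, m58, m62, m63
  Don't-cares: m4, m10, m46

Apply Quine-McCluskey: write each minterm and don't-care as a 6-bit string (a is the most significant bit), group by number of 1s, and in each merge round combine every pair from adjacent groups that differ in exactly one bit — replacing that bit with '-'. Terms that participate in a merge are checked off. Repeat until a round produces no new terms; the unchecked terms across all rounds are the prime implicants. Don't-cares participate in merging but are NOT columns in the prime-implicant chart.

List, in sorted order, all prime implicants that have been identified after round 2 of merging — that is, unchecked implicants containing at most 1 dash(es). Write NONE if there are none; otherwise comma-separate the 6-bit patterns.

[col 0] 000010*, 000100, 001000*, 001001*, 001010*, 010111, 011110*, 100000*, 100001*, 100010*, 101001*, 101010*, 101110*, 110010*, 111010*, 111110*, 111111*
[col 1] -00010*, -01001, -01010*, -11110, 00-010*, 0010-0, 00100-, 1-0010*, 1-1010*, 1-1110*, 10-001, 10-010*, 1000-0, 10000-, 101-10*, 11-010*, 111-10*, 11111-
[col 2] -0-010, 1--010, 1-1-10
Prime implicants: -0-010, -01001, -11110, 000100, 0010-0, 00100-, 010111, 1--010, 1-1-10, 10-001, 1000-0, 10000-, 11111-

-01001, -11110, 000100, 0010-0, 00100-, 010111, 10-001, 1000-0, 10000-, 11111-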